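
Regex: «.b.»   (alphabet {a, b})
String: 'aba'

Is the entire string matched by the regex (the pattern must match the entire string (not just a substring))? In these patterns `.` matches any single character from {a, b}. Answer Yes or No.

Yes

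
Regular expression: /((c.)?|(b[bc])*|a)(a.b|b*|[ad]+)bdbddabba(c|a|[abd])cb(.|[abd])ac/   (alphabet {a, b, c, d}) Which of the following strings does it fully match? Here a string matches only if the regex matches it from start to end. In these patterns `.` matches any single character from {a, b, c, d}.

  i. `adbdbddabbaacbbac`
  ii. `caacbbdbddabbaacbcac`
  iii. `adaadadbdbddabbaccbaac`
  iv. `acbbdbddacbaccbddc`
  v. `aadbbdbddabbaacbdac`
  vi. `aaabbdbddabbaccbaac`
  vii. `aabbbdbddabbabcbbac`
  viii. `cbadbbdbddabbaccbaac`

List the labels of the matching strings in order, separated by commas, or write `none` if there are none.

i → match
ii → match
iii → match
iv → no match — must end with `ac`
v → match
vi → match
vii → match
viii → match

i, ii, iii, v, vi, vii, viii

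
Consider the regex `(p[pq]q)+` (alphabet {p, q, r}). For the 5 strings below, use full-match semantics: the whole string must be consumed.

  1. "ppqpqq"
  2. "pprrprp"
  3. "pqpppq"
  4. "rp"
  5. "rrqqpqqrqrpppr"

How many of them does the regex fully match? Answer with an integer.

1. "ppqpqq" → match
2. "pprrprp" → no match — must end with "q"
3. "pqpppq" → no match
4. "rp" → no match — must start with "p"
5 → no match — must start with "p"
Total matched: 1

1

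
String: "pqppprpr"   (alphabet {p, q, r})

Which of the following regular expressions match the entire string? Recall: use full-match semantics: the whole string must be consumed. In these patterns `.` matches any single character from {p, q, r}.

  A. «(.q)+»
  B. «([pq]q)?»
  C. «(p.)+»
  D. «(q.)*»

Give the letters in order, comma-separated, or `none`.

A → no match — must end with "q"
B → no match
C → match
D → no match

C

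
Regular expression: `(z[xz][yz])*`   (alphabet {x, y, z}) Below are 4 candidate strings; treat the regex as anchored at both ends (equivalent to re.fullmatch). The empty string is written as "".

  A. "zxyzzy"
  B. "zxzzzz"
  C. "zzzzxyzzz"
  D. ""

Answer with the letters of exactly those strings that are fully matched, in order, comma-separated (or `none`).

A, B, C, D

A → match
B → match
C → match
D → match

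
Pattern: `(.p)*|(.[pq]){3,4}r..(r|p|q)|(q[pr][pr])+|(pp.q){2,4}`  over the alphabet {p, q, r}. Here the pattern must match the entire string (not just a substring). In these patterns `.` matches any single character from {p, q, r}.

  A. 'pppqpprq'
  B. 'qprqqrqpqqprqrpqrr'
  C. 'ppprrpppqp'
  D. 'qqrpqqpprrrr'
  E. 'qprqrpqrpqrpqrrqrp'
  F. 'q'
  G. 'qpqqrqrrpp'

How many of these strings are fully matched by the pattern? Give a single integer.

4

A. 'pppqpprq' → match
B → no match
C. 'ppprrpppqp' → no match
D. 'qqrpqqpprrrr' → match
E → match
F. 'q' → no match
G. 'qpqqrqrrpp' → match
Total matched: 4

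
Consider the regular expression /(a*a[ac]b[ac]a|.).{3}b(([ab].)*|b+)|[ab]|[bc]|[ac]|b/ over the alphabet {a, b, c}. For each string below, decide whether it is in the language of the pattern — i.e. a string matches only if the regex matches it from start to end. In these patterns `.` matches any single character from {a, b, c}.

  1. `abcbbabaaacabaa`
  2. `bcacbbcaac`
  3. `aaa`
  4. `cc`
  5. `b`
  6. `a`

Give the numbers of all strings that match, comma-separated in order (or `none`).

1, 5, 6

1 → match
2 → no match
3 → no match
4 → no match
5 → match
6 → match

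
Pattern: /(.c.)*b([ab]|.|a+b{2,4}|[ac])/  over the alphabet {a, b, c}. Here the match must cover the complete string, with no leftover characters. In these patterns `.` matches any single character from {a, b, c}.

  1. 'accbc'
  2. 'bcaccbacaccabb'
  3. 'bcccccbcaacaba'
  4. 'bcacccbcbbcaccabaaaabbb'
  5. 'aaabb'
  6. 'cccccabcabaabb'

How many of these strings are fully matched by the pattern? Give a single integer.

1 → match
2 → match
3 → match
4 → match
5 → no match
6 → match
Total matched: 5

5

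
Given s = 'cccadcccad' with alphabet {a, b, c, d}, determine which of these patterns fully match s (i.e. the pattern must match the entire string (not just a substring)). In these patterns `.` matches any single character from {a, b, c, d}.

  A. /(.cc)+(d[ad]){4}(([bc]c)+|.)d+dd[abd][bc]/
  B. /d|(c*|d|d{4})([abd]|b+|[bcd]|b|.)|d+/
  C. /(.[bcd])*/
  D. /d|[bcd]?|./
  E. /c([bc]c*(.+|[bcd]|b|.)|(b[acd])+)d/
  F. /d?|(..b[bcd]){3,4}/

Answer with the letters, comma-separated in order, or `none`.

A → no match
B → no match
C → no match
D → no match
E → match
F → no match

E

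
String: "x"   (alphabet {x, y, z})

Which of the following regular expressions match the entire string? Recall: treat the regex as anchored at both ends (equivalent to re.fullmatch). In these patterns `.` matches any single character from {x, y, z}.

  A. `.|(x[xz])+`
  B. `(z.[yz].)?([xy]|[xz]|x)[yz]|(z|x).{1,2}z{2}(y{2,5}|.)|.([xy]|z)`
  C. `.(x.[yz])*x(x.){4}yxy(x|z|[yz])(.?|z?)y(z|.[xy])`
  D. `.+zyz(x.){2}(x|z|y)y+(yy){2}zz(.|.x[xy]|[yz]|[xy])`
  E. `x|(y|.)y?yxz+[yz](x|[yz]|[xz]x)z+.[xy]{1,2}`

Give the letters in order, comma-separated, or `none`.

A, E

A → match
B → no match
C → no match
D → no match
E → match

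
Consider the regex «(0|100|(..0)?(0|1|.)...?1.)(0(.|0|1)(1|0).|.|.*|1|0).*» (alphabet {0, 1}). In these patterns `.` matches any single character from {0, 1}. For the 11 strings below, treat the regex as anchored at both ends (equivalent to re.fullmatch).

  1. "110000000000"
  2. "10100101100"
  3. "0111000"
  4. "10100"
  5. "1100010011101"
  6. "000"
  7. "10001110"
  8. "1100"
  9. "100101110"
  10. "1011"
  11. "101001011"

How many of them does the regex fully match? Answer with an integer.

1 → no match
2 → no match
3 → match
4 → no match
5 → no match
6 → match
7 → match
8 → no match
9 → match
10 → no match
11 → no match
Total matched: 4

4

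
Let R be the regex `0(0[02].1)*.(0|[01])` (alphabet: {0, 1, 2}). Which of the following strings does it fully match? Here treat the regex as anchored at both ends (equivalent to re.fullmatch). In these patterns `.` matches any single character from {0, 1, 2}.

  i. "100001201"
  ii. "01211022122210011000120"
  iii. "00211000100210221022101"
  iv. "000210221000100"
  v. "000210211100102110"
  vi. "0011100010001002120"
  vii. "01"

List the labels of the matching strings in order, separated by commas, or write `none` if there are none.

i → no match — must start with "0"
ii → no match
iii → match
iv → match
v → no match
vi → no match
vii → no match

iii, iv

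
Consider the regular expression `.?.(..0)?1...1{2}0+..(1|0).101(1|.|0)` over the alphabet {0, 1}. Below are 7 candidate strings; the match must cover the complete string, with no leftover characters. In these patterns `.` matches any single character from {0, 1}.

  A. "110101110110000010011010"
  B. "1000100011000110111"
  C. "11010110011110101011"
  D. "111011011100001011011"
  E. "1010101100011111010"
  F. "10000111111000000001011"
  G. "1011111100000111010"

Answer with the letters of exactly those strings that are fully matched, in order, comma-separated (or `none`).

A, D, E, F, G

A → match
B → no match
C → no match
D → match
E → match
F → match
G → match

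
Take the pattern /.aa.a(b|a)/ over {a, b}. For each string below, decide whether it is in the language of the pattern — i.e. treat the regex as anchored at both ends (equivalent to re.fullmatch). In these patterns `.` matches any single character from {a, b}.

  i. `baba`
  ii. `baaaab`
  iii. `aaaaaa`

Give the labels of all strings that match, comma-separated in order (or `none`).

i → no match
ii → match
iii → match

ii, iii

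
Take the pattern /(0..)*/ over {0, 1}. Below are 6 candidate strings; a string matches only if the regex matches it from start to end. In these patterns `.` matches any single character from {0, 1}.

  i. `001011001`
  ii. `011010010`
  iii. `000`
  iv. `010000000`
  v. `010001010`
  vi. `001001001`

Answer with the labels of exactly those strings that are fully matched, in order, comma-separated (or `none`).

i, ii, iii, iv, v, vi

i. `001011001` → match
ii. `011010010` → match
iii. `000` → match
iv. `010000000` → match
v. `010001010` → match
vi. `001001001` → match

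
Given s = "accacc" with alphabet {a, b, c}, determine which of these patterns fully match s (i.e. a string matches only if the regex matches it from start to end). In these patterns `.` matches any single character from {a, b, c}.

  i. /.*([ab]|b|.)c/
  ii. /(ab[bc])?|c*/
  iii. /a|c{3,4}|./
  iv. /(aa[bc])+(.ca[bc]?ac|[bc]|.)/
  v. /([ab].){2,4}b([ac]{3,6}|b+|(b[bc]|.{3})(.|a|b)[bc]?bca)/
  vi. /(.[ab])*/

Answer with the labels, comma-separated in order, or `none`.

i

i → match
ii → no match
iii → no match
iv → no match — must start with "aa"
v → no match
vi → no match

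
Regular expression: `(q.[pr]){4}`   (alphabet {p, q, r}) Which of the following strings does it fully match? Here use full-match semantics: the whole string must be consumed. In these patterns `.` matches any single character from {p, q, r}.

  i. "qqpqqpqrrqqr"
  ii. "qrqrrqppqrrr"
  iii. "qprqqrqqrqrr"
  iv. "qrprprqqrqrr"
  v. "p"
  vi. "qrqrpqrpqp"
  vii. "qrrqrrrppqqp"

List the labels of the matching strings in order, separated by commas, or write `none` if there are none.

i → match
ii → no match
iii → match
iv → no match
v → no match — must start with "q"
vi → no match
vii → no match

i, iii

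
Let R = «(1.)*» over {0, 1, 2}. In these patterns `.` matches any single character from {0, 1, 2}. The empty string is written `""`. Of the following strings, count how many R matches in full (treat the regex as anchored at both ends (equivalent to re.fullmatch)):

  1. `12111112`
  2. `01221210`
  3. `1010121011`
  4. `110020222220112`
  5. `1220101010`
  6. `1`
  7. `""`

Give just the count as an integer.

1 → match
2 → no match
3 → match
4 → no match
5 → no match
6 → no match
7 → match
Total matched: 3

3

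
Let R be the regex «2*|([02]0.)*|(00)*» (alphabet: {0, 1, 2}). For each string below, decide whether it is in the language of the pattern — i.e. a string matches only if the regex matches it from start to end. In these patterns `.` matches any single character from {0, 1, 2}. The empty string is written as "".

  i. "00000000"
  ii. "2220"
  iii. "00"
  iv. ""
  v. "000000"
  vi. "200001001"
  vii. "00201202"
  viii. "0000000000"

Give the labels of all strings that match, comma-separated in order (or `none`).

i. "00000000" → match
ii. "2220" → no match
iii. "00" → match
iv. "" → match
v. "000000" → match
vi. "200001001" → match
vii. "00201202" → no match
viii. "0000000000" → match

i, iii, iv, v, vi, viii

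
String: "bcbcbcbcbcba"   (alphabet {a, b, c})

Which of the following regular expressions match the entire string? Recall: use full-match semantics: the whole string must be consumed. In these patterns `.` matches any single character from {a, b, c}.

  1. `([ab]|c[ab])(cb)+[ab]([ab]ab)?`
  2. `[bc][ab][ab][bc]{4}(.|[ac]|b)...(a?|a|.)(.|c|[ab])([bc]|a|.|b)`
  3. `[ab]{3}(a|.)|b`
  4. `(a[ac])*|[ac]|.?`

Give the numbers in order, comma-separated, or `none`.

1

1 → match
2 → no match
3 → no match
4 → no match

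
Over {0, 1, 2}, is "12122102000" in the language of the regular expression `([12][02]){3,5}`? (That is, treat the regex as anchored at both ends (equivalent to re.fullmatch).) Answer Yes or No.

No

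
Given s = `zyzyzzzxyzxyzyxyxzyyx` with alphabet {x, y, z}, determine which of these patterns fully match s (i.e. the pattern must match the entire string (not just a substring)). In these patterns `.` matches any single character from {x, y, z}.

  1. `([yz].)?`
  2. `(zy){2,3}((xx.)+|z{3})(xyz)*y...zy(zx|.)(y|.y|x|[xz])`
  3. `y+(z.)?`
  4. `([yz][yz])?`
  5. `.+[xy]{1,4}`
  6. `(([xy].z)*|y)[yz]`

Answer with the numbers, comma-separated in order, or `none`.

1 → no match
2 → match
3 → no match — must start with `y`
4 → no match
5 → match
6 → no match

2, 5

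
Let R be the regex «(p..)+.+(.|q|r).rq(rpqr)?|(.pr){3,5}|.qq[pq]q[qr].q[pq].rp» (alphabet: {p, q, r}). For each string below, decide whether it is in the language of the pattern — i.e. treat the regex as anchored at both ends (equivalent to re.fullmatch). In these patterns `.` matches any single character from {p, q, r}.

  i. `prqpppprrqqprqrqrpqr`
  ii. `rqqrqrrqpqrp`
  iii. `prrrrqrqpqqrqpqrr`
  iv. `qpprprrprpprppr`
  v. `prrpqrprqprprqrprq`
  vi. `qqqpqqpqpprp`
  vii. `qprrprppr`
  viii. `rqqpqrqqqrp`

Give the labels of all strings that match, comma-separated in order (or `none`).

i → match
ii → no match
iii → no match
iv → no match
v → match
vi → match
vii → match
viii → no match

i, v, vi, vii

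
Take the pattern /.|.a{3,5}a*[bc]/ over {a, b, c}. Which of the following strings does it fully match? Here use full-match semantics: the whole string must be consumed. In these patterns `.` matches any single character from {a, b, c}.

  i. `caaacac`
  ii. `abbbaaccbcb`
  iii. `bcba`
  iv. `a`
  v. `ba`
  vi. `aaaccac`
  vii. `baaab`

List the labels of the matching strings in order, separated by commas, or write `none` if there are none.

i → no match
ii → no match
iii → no match
iv → match
v → no match
vi → no match
vii → match

iv, vii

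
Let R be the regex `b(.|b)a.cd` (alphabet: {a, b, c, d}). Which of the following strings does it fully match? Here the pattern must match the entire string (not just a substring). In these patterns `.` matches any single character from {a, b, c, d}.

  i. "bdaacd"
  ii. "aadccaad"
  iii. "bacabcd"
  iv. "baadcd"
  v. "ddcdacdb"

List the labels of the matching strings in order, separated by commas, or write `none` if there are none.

i → match
ii → no match — must start with "b"
iii → no match
iv → match
v → no match — must start with "b"

i, iv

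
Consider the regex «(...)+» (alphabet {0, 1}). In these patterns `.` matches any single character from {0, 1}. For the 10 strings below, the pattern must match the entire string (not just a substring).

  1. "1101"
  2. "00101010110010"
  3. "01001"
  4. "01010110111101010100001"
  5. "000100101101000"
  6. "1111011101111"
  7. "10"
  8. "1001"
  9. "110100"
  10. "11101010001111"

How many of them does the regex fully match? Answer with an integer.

2

1. "1101" → no match
2 → no match
3. "01001" → no match
4 → no match
5 → match
6 → no match
7. "10" → no match
8. "1001" → no match
9. "110100" → match
10 → no match
Total matched: 2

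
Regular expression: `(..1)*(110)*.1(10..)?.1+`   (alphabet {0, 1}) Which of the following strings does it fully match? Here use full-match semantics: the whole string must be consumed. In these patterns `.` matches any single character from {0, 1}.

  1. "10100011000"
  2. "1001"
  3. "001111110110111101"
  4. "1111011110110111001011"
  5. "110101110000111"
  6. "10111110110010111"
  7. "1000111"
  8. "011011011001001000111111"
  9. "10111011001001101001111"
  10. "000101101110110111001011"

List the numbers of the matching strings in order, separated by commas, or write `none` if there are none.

none

1 → no match — must end with "1"
2 → no match
3 → no match
4 → no match
5 → no match
6 → no match
7 → no match
8 → no match
9 → no match
10 → no match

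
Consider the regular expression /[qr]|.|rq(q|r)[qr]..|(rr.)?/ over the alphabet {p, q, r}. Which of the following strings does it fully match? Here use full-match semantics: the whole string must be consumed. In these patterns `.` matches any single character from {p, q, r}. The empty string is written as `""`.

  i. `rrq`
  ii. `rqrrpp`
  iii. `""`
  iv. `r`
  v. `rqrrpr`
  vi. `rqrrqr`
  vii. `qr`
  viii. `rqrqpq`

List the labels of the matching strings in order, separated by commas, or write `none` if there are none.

i, ii, iii, iv, v, vi, viii

i → match
ii → match
iii → match
iv → match
v → match
vi → match
vii → no match
viii → match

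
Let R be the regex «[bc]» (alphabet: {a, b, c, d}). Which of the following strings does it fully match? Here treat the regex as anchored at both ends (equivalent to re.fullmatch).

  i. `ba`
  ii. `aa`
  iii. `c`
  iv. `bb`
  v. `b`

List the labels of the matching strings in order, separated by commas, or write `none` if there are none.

iii, v

i → no match
ii → no match
iii → match
iv → no match
v → match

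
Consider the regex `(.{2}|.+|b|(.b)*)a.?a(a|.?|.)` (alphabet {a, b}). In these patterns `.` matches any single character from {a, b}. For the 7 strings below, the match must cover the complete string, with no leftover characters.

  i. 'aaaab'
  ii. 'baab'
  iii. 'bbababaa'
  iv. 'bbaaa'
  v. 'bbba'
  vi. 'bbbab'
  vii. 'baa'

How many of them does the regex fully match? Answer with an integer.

5

i → match
ii → match
iii → match
iv → match
v → no match
vi → no match
vii → match
Total matched: 5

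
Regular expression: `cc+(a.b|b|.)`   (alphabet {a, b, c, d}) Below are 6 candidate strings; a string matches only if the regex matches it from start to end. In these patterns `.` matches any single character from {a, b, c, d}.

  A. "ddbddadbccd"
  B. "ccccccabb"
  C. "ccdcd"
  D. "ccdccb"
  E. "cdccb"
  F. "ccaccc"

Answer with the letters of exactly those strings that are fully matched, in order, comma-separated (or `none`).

B

A. "ddbddadbccd" → no match — must start with "cc"
B. "ccccccabb" → match
C. "ccdcd" → no match
D. "ccdccb" → no match
E. "cdccb" → no match — must start with "cc"
F. "ccaccc" → no match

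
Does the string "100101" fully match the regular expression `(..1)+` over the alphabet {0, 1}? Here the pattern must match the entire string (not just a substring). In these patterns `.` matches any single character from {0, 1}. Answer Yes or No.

No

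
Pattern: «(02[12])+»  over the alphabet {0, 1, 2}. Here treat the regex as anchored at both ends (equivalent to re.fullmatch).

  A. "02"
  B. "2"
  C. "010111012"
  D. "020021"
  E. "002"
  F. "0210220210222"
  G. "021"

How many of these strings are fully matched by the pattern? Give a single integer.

1

A → no match
B → no match — must start with "02"
C → no match — must start with "02"
D → no match
E → no match — must start with "02"
F → no match
G → match
Total matched: 1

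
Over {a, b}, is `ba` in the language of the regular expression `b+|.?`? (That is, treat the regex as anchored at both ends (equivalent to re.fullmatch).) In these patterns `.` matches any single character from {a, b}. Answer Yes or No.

No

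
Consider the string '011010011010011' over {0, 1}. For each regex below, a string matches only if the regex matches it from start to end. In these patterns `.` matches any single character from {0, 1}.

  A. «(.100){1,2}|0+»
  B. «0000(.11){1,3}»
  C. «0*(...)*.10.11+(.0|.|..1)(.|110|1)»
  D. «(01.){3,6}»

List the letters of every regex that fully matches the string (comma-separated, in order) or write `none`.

A → no match
B → no match — must start with '0000'
C → no match
D → match

D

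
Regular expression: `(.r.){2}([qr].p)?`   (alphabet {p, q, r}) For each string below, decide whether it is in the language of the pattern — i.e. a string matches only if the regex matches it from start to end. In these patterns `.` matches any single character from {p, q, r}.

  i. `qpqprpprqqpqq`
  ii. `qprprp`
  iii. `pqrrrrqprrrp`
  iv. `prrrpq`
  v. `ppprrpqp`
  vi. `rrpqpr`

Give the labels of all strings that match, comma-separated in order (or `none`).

i → no match
ii → no match
iii → no match
iv → no match
v → no match
vi → no match

none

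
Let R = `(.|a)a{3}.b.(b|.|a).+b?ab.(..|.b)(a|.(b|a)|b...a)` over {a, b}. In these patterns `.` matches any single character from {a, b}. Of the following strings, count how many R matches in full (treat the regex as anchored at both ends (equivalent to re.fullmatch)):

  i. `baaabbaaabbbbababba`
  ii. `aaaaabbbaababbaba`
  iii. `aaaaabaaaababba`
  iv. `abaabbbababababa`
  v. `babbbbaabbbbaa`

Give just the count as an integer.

i → match
ii → match
iii → match
iv → no match
v → no match
Total matched: 3

3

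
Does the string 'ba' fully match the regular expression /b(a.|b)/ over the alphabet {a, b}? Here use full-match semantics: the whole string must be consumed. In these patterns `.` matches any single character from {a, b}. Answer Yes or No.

No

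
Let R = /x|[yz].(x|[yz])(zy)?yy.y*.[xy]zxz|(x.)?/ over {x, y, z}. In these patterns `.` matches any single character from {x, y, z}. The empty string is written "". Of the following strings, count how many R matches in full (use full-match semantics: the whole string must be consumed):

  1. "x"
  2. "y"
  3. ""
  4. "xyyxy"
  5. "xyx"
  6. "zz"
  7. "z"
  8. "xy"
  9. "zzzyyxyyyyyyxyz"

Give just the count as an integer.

3

1 → match
2 → no match
3 → match
4 → no match
5 → no match
6 → no match
7 → no match
8 → match
9 → no match
Total matched: 3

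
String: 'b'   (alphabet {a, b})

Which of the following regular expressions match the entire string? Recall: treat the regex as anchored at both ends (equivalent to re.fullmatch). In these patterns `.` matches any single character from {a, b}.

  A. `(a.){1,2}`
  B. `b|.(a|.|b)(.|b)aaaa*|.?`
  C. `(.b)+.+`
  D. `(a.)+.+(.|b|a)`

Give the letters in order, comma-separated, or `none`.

A → no match — must start with 'a'
B → match
C → no match
D → no match — must start with 'a'

B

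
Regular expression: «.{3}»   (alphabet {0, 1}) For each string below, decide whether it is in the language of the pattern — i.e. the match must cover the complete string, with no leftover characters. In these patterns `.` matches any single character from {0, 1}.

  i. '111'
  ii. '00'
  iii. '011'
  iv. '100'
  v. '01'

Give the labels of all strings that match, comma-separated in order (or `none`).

i, iii, iv

i → match
ii → no match
iii → match
iv → match
v → no match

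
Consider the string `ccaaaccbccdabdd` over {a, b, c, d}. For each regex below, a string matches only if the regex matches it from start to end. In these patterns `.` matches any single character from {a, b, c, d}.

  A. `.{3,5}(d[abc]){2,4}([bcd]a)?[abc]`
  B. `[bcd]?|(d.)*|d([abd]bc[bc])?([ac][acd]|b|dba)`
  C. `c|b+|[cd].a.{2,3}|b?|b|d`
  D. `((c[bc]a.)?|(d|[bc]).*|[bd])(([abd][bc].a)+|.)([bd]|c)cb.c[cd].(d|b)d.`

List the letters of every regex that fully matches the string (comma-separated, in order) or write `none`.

D

A → no match
B → no match
C → no match
D → match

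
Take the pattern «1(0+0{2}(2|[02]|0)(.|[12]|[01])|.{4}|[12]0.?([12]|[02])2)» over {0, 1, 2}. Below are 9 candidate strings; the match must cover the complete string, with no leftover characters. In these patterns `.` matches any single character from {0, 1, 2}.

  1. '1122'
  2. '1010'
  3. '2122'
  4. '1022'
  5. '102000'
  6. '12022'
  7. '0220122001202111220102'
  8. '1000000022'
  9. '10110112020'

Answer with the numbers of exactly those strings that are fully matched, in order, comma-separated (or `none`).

6, 8

1. '1122' → no match
2. '1010' → no match
3. '2122' → no match — must start with '1'
4. '1022' → no match
5. '102000' → no match
6. '12022' → match
7 → no match — must start with '1'
8. '1000000022' → match
9. '10110112020' → no match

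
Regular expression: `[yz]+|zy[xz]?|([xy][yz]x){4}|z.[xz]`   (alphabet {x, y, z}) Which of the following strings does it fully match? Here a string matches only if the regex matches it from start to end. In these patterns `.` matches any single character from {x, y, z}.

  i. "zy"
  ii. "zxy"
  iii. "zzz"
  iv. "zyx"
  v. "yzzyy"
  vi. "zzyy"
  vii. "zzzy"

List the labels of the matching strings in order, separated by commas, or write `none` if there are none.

i, iii, iv, v, vi, vii

i. "zy" → match
ii. "zxy" → no match
iii. "zzz" → match
iv. "zyx" → match
v. "yzzyy" → match
vi. "zzyy" → match
vii. "zzzy" → match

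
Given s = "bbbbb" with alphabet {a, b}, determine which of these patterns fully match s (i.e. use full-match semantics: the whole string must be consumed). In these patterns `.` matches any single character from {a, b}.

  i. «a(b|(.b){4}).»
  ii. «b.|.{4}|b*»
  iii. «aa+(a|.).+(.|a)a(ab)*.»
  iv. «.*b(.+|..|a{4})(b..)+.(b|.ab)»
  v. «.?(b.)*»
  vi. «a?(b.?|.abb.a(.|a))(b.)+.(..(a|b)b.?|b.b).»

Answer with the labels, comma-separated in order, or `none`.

i → no match — must start with "a"
ii → match
iii → no match — must start with "aa"
iv → no match
v → match
vi → no match

ii, v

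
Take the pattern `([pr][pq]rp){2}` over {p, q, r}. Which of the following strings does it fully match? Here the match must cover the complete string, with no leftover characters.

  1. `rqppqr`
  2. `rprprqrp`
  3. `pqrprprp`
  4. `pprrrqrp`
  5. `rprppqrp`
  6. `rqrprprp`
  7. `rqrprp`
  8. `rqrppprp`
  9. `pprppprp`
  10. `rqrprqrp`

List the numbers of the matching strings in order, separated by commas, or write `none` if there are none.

1 → no match — must end with `rp`
2 → match
3 → match
4 → no match
5 → match
6 → match
7 → no match
8 → match
9 → match
10 → match

2, 3, 5, 6, 8, 9, 10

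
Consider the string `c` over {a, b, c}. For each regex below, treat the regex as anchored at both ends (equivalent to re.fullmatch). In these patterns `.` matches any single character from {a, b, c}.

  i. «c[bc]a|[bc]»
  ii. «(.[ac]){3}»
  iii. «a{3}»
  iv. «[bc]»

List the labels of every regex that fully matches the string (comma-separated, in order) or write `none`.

i → match
ii → no match
iii → no match — must start with `a`
iv → match

i, iv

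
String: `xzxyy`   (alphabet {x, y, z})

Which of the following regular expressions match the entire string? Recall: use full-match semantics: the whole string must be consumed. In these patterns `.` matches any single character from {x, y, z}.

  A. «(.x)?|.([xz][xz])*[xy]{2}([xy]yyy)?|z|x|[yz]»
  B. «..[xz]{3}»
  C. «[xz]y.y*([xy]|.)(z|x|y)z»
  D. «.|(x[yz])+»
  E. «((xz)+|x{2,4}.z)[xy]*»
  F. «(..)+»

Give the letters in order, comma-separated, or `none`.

A → match
B → no match
C → no match — must end with `z`
D → no match
E → match
F → no match

A, E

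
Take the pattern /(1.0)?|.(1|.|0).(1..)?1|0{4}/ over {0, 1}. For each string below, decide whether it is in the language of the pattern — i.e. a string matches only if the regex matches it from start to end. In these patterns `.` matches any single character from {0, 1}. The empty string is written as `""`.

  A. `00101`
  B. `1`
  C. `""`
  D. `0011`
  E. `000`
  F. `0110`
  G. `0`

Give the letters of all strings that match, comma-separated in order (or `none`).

A → no match
B → no match
C → match
D → match
E → no match
F → no match
G → no match

C, D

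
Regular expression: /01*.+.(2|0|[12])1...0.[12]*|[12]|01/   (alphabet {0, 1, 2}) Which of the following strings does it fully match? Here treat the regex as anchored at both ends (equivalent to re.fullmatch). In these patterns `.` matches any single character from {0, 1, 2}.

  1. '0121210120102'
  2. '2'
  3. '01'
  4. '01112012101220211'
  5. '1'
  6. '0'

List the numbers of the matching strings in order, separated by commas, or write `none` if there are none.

1, 2, 3, 5

1 → match
2 → match
3 → match
4 → no match
5 → match
6 → no match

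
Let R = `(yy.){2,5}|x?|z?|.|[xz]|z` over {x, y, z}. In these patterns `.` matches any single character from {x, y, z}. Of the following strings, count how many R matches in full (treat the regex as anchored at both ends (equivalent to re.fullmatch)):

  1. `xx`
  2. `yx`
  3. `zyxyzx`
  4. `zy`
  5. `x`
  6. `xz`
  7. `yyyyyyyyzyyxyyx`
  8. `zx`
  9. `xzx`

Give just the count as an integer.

2

1 → no match
2 → no match
3 → no match
4 → no match
5 → match
6 → no match
7 → match
8 → no match
9 → no match
Total matched: 2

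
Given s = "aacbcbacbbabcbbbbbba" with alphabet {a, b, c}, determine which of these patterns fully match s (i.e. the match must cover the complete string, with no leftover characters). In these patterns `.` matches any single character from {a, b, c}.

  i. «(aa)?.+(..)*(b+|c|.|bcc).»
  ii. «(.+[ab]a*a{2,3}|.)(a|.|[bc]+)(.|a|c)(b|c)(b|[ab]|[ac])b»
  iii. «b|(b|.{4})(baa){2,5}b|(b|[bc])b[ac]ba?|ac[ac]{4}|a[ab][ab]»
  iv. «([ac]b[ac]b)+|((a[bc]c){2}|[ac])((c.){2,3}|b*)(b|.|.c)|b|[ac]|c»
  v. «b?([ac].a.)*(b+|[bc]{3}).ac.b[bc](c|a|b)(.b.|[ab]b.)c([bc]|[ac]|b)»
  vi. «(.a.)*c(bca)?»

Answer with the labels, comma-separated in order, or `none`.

i → match
ii → no match — must end with "b"
iii → no match
iv → no match
v → no match
vi → no match

i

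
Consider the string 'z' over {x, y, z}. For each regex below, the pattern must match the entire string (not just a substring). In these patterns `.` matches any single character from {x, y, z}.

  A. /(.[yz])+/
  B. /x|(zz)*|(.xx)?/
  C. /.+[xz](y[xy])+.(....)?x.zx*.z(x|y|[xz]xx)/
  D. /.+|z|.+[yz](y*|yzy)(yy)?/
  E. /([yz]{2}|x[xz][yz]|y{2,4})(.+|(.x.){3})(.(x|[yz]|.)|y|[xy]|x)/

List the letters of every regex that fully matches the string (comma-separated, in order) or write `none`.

D

A → no match
B → no match
C → no match
D → match
E → no match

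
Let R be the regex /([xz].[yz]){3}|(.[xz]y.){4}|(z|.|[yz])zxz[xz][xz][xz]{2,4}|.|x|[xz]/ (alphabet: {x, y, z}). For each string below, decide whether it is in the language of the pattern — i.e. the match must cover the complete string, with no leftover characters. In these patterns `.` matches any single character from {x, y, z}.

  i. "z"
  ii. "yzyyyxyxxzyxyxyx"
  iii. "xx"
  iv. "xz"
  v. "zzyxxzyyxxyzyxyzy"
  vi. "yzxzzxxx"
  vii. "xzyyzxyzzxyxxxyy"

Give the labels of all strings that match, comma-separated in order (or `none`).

i, ii, vi, vii

i → match
ii → match
iii → no match
iv → no match
v → no match
vi → match
vii → match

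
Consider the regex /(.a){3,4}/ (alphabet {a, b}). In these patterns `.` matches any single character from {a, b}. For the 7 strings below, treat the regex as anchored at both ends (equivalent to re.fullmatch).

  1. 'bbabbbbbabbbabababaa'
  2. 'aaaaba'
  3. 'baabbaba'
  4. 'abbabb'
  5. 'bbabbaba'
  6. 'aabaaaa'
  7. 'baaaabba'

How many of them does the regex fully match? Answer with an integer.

1 → no match
2 → match
3 → no match
4 → no match — must end with 'a'
5 → no match
6 → no match
7 → no match
Total matched: 1

1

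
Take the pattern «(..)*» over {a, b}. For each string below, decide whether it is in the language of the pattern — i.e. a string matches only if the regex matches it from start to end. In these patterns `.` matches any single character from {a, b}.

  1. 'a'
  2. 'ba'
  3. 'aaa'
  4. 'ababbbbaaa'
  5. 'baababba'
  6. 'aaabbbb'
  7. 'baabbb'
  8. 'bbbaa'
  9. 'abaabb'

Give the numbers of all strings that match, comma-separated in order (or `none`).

1 → no match
2 → match
3 → no match
4 → match
5 → match
6 → no match
7 → match
8 → no match
9 → match

2, 4, 5, 7, 9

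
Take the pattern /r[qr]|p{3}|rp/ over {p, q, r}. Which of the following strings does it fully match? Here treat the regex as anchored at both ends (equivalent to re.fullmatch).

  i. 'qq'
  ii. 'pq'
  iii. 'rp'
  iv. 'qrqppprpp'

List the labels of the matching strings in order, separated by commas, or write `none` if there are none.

i → no match
ii → no match
iii → match
iv → no match

iii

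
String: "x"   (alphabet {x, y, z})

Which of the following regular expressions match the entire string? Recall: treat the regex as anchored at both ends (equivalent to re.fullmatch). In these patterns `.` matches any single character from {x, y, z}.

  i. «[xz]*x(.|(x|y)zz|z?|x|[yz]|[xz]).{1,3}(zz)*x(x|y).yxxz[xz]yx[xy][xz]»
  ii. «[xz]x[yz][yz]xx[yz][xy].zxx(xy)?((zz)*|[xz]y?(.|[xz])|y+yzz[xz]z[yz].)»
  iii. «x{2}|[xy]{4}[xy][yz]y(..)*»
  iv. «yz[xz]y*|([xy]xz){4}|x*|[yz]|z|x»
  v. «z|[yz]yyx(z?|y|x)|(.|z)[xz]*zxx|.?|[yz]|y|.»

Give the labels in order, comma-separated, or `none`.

i → no match
ii → no match
iii → no match
iv → match
v → match

iv, v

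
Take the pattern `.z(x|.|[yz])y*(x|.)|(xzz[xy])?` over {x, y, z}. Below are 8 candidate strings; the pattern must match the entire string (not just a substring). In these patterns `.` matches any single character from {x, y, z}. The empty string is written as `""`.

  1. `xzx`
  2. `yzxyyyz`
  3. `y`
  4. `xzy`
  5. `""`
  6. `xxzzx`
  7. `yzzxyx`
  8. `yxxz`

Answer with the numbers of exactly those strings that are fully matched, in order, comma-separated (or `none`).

1 → no match
2 → match
3 → no match
4 → no match
5 → match
6 → no match
7 → no match
8 → no match

2, 5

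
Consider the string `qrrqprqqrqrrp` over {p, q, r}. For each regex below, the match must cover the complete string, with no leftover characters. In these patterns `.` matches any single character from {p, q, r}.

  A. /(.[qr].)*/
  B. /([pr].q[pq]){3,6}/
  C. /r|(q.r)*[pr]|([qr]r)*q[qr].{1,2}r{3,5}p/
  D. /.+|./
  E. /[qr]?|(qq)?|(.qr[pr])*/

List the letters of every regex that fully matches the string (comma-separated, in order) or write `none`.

C, D

A → no match
B → no match
C → match
D → match
E → no match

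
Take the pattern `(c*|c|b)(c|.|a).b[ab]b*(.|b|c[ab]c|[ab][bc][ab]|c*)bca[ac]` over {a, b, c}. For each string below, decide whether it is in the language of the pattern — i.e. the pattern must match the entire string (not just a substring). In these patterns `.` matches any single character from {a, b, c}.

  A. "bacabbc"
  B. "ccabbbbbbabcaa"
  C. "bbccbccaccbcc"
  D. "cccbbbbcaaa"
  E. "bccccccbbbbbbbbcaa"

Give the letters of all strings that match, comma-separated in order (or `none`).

B

A. "bacabbc" → no match
B → match
C → no match
D. "cccbbbbcaaa" → no match
E → no match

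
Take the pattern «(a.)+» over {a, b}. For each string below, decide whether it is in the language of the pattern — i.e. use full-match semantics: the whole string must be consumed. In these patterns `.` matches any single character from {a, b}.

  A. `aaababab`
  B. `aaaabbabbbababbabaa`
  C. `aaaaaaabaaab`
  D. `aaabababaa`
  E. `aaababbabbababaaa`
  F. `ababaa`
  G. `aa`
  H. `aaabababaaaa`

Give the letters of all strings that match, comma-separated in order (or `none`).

A → match
B → no match
C → match
D → match
E → no match
F → match
G → match
H → match

A, C, D, F, G, H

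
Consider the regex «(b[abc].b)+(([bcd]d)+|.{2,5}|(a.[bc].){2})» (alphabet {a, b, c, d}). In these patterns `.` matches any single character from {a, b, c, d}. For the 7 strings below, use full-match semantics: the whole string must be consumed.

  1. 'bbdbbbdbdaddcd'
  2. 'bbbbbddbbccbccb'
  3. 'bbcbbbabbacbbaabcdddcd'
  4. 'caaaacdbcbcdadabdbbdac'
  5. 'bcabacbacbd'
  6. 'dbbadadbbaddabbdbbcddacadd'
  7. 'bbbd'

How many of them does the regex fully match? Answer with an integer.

1 → no match
2 → no match
3 → match
4 → no match — must start with 'b'
5 → no match
6 → no match — must start with 'b'
7 → no match
Total matched: 1

1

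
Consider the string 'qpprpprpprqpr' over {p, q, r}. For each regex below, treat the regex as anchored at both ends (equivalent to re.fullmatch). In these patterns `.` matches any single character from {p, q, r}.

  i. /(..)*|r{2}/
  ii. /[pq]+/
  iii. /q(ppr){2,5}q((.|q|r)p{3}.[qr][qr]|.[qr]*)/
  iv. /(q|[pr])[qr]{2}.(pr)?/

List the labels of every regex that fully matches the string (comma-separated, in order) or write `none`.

iii

i → no match
ii → no match
iii → match
iv → no match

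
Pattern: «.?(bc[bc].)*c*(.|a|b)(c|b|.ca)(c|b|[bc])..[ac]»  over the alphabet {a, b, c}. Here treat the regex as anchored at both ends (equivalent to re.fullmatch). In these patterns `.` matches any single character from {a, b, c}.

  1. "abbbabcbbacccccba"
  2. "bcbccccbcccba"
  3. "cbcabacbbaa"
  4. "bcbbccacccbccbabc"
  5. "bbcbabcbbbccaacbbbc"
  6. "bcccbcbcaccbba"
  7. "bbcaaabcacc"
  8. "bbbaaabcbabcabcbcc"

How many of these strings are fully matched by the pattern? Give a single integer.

3

1 → no match
2 → match
3 → no match
4 → no match
5 → match
6 → match
7 → no match
8 → no match
Total matched: 3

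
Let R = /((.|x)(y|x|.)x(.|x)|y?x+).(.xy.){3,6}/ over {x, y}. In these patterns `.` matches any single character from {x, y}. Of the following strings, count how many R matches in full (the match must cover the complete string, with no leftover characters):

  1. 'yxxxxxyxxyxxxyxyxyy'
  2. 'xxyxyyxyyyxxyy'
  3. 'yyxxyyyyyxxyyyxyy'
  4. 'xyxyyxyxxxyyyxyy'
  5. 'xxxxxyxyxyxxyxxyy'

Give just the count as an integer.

1

1 → match
2 → no match
3 → no match
4 → no match
5 → no match
Total matched: 1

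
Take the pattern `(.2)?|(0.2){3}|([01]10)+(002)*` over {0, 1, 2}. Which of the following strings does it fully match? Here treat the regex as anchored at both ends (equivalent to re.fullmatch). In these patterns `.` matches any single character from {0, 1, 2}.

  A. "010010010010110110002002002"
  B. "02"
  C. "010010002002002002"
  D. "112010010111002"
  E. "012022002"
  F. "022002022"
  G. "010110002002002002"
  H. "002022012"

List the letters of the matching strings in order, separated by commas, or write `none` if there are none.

A → match
B. "02" → match
C → match
D → no match
E. "012022002" → match
F. "022002022" → match
G → match
H. "002022012" → match

A, B, C, E, F, G, H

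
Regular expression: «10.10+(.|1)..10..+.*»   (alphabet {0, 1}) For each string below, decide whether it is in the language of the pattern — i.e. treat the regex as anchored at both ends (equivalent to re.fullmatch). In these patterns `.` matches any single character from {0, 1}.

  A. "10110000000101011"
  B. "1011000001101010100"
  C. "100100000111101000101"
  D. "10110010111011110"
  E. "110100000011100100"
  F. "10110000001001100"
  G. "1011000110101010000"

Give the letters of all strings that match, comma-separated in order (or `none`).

A, B, C, F, G

A → match
B → match
C → match
D → no match
E → no match — must start with "10"
F → match
G → match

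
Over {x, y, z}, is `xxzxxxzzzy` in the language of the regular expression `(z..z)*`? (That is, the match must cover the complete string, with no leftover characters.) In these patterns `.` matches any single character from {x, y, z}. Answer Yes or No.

No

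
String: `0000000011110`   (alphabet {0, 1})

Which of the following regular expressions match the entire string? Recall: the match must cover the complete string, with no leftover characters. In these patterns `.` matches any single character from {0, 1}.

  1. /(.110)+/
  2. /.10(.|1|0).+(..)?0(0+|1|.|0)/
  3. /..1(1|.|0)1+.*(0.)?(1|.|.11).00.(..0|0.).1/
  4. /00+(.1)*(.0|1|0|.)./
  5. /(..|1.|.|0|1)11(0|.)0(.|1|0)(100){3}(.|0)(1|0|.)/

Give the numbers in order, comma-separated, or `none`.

1 → no match
2 → no match
3 → no match — must end with `1`
4 → match
5 → no match

4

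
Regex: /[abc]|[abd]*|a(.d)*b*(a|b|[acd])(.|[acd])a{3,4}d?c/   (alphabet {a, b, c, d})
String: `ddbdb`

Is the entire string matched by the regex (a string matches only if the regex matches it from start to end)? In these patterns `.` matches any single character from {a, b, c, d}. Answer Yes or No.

Yes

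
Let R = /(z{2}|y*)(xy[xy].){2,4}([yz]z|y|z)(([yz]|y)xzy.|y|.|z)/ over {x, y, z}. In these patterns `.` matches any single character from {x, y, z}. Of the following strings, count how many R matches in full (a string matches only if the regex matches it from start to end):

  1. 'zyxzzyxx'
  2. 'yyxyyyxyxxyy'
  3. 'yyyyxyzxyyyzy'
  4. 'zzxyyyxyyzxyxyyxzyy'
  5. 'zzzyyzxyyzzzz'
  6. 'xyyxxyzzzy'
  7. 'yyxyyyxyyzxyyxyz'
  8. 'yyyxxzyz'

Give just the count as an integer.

1. 'zyxzzyxx' → no match
2. 'yyxyyyxyxxyy' → match
3 → no match
4 → no match
5 → no match
6. 'xyyxxyzzzy' → no match
7 → match
8. 'yyyxxzyz' → no match
Total matched: 2

2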